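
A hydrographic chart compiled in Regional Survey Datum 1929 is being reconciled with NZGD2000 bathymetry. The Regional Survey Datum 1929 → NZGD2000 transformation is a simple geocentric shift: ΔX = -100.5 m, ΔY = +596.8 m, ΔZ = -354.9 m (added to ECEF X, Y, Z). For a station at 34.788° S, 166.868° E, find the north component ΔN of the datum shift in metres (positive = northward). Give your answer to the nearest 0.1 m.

ΔN = -158.3 m

The local north axis is (−sin φ cos λ, −sin φ sin λ, cos φ), giving ΔN = 55.840 + 77.360 − 291.468 = -158.27 m.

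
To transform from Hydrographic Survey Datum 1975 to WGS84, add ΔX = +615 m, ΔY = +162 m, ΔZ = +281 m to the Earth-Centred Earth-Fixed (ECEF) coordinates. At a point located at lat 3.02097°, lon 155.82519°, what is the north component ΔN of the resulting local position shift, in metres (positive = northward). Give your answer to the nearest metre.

At φ = 3.02097°, λ = 155.82519°: sin φ = 0.052701, cos φ = 0.998610, sin λ = 0.409522, cos λ = -0.912300.
ΔN = −sin φ cos λ·ΔX − sin φ sin λ·ΔY + cos φ·ΔZ = −(0.052701)(-0.912300)(615) − (0.052701)(0.409522)(162) + (0.998610)(281) = 306.68 m.

ΔN = 307 m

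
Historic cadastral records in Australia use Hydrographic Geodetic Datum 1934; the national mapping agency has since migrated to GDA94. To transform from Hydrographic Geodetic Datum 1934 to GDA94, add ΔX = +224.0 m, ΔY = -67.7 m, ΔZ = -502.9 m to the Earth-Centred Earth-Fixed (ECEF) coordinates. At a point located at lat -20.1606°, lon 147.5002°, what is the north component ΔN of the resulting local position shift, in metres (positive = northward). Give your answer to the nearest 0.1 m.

ΔN = -549.7 m

At φ = -20.1606°, λ = 147.5002°: sin φ = -0.344653, cos φ = 0.938730, sin λ = 0.537297, cos λ = -0.843393.
ΔN = −sin φ cos λ·ΔX − sin φ sin λ·ΔY + cos φ·ΔZ = −(-0.344653)(-0.843393)(224.0) − (-0.344653)(0.537297)(-67.7) + (0.938730)(-502.9) = -549.74 m.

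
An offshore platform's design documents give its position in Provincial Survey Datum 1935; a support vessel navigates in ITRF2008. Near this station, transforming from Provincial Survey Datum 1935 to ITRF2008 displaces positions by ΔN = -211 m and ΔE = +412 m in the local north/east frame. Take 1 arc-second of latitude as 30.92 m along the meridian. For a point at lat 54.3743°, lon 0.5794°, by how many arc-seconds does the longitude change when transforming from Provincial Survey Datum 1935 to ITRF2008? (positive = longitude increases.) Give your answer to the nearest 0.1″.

Δλ = 22.9″

At latitude 54.3743°, cos φ = 0.582488.
1″ of longitude at this latitude = 30.92 × cos φ = 18.0105 m, so Δλ = 412.0 / 18.0105 = 22.876″.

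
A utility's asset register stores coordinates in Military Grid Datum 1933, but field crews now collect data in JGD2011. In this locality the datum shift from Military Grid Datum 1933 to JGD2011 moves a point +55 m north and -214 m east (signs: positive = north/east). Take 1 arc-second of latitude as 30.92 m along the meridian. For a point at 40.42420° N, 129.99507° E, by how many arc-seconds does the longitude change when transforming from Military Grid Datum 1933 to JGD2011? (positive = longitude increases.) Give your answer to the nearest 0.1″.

Δλ = -9.1″

At latitude 40.42420°, cos φ = 0.761264.
1″ of longitude at this latitude = 30.92 × cos φ = 23.5383 m, so Δλ = -214.0 / 23.5383 = -9.092″.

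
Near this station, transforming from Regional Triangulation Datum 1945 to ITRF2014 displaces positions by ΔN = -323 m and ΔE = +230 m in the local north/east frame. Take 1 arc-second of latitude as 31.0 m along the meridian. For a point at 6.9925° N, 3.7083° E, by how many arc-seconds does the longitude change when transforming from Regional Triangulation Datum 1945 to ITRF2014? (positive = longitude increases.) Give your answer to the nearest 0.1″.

Δλ = 7.5″

At latitude 6.9925°, cos φ = 0.992562.
1″ of longitude at this latitude = 31.00 × cos φ = 30.7694 m, so Δλ = 230.0 / 30.7694 = 7.475″.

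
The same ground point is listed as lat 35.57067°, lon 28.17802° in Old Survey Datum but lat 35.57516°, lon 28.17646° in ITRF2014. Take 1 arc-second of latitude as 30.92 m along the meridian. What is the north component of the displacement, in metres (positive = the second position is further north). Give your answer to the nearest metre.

Δφ = 35.57516° − 35.57067° = +0.00449°; Δλ = 28.17646° − 28.17802° = -0.00156°.
1° of latitude = 3600 × 30.92 = 111312 m.
ΔN = Δφ × 111312 = 499.8 m; ΔE = Δλ × 111312 × cos(35.57067°) = -0.00156 × 111312 × 0.813399 = -141.2 m.

ΔN = 500 m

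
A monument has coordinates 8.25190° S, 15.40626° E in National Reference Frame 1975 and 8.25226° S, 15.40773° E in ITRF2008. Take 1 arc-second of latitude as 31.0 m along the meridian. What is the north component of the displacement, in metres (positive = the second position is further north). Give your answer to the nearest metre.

Δφ = -8.25226° − -8.25190° = -0.00036°; Δλ = 15.40773° − 15.40626° = +0.00147°.
1° of latitude = 3600 × 31.00 = 111600 m.
ΔN = Δφ × 111600 = -40.2 m; ΔE = Δλ × 111600 × cos(-8.25190°) = +0.00147 × 111600 × 0.989647 = 162.4 m.

ΔN = -40 m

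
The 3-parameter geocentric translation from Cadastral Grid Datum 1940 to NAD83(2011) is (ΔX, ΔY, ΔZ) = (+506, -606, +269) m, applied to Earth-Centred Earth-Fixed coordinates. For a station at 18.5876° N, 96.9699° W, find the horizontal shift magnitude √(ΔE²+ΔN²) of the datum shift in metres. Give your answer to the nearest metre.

At φ = 18.5876°, λ = -96.9699°: sin φ = 0.318754, cos φ = 0.947837, sin λ = -0.992610, cos λ = -0.121348.
ΔE = −sin λ·ΔX + cos λ·ΔY = −(-0.992610)·(506) + (-0.121348)·(-606) = 575.80 m.
ΔN = −sin φ cos λ·ΔX − sin φ sin λ·ΔY + cos φ·ΔZ = −(0.318754)(-0.121348)(506) − (0.318754)(-0.992610)(-606) + (0.947837)(269) = 82.80 m.
Horizontal magnitude = √(ΔE² + ΔN²) = √(575.80² + 82.80²) = 581.72 m.

582 m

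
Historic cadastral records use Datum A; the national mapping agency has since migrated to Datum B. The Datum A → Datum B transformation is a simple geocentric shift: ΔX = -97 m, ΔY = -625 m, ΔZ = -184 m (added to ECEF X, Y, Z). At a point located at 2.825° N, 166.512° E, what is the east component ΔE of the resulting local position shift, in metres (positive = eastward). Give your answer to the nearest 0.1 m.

ΔE = 630.4 m

At φ = 2.825°, λ = 166.512°: sin φ = 0.049286, cos φ = 0.998785, sin λ = 0.233242, cos λ = -0.972419.
ΔE = −sin λ·ΔX + cos λ·ΔY = −(0.233242)·(-97) + (-0.972419)·(-625) = 630.39 m.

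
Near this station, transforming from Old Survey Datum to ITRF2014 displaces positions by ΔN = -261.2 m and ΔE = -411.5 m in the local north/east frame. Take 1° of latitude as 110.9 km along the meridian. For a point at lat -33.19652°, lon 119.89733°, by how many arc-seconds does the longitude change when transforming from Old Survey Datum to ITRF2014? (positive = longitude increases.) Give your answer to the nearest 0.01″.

At latitude -33.19652°, cos φ = 0.836798.
1° of longitude at this latitude = 110.9 × cos φ = 92.80 km, so Δλ = -411.5 / 92800.9 = -0.0044342° = -15.963″.

Δλ = -15.96″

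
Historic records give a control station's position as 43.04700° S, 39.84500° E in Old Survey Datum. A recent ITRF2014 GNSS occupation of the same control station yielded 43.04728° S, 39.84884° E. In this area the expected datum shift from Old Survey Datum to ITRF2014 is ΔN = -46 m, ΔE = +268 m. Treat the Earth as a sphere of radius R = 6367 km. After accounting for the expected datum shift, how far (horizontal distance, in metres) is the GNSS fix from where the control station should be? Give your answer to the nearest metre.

Observed coordinate differences: Δφ = -0.00028°, Δλ = +0.00384°.
Converting to metres (1° lat = 111125 m, cos φ = 0.730794): observed ΔN = -31.1 m, observed ΔE = 311.8 m.
Subtracting the expected shift leaves a residual of -31.1 − (-46) = 14.9 m north and 311.8 − (268) = 43.8 m east.
Residual distance = √(14.9² + 43.8²) = 46.3 m.

46 m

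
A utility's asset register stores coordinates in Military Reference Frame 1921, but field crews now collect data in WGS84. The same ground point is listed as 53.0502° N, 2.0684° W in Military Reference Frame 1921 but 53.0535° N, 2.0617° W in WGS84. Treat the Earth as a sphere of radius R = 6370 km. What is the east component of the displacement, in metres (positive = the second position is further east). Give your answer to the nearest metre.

ΔE = 448 m

Δφ = 53.0535° − 53.0502° = +0.0033°; Δλ = -2.0617° − -2.0684° = +0.0067°.
1° along a meridian = πR/180 = 111177 m.
ΔN = Δφ × 111177 = 366.9 m; ΔE = Δλ × 111177 × cos(53.0502°) = +0.0067 × 111177 × 0.601115 = 447.8 m.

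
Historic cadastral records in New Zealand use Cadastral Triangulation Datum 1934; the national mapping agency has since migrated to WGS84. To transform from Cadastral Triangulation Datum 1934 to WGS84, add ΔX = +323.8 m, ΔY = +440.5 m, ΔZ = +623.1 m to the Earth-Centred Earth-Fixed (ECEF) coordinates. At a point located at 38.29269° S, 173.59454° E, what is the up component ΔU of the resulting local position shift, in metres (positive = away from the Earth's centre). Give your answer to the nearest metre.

The local up (radial) axis is (cos φ cos λ, cos φ sin λ, sin φ), giving ΔU = -252.550 + 38.571 − 386.122 = -600.10 m.

ΔU = -600 m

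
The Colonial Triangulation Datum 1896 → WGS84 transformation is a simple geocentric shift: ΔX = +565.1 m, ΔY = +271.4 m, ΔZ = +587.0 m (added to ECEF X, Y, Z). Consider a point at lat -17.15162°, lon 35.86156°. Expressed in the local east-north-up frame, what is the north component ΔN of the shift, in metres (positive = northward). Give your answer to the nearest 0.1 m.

The local north axis is (−sin φ cos λ, −sin φ sin λ, cos φ), giving ΔN = 135.058 + 46.888 + 560.895 = 742.84 m.

ΔN = 742.8 m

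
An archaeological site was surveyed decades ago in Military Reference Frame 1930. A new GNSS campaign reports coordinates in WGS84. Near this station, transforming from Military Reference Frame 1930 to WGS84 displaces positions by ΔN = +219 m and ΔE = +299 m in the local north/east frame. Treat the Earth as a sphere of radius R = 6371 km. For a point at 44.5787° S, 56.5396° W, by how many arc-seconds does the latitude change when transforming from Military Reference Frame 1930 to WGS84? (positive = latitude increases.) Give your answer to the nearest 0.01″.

Δφ = 7.09″

On a sphere of radius R, 1 rad of latitude = R, so Δφ = ΔN / R = 219.0 / 6371000 = 3.4375e-05 rad = 7.090″.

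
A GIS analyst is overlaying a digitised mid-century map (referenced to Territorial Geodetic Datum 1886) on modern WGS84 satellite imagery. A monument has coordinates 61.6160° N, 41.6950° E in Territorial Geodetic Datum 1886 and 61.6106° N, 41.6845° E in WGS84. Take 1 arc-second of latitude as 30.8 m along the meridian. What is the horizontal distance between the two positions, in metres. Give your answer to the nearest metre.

Δφ = 61.6106° − 61.6160° = -0.0054°; Δλ = 41.6845° − 41.6950° = -0.0105°.
1° of latitude = 3600 × 30.80 = 110880 m.
ΔN = Δφ × 110880 = -598.8 m; ΔE = Δλ × 110880 × cos(61.6160°) = -0.0105 × 110880 × 0.475379 = -553.5 m.
Distance = √(ΔE² + ΔN²) = √((-553.5)² + (-598.8)²) = 815.4 m.

815 m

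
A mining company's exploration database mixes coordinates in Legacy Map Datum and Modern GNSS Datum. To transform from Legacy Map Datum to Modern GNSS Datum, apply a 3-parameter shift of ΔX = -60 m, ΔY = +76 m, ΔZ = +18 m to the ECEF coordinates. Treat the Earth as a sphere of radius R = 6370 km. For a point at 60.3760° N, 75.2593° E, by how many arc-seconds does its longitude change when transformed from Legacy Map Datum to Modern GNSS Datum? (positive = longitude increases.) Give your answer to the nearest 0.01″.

Δλ = 5.07″

sin φ = 0.869288, cos φ = 0.494306, sin λ = 0.967087, cos λ = 0.254445.
East component: ΔE = −sin λ·ΔX + cos λ·ΔY = −(0.967087)(-60) + (0.254445)(76) = 77.36 m.
1° of latitude spans πR/180 = 111177 m; at latitude φ, 1° of longitude spans that × cos φ = 54955.7 m, so Δλ = 77.36 / 54955.7 × 3600 = 5.068″.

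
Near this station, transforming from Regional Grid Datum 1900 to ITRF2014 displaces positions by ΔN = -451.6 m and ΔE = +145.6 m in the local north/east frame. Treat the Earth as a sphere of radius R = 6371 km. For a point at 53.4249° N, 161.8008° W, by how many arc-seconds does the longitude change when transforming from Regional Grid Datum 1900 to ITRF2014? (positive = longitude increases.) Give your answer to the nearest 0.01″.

At latitude 53.4249°, cos φ = 0.595876.
One radian of longitude at latitude φ spans R cos φ, so Δλ = ΔE / (R cos φ) = 145.6 / (6371000 × 0.595876) = 3.8353e-05 rad = 7.911″.

Δλ = 7.91″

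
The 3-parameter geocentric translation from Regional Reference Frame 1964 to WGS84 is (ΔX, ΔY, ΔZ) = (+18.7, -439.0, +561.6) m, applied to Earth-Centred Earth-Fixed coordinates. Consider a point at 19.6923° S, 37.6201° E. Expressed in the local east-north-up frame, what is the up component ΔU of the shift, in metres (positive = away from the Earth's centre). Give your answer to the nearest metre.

ΔU = -428 m

At φ = -19.6923°, λ = 37.6201°: sin φ = -0.336969, cos φ = 0.941516, sin λ = 0.610423, cos λ = 0.792076.
ΔU = cos φ cos λ·ΔX + cos φ sin λ·ΔY + sin φ·ΔZ = (0.941516)(0.792076)(18.7) + (0.941516)(0.610423)(-439.0) + (-0.336969)(561.6) = -427.60 m.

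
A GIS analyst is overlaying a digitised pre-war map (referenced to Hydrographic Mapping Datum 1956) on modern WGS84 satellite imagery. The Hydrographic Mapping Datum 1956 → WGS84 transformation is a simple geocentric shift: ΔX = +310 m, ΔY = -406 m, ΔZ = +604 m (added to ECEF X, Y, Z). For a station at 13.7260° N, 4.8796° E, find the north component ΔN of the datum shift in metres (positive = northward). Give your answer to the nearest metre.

ΔN = 522 m

At φ = 13.7260°, λ = 4.8796°: sin φ = 0.237279, cos φ = 0.971442, sin λ = 0.085062, cos λ = 0.996376.
ΔN = −sin φ cos λ·ΔX − sin φ sin λ·ΔY + cos φ·ΔZ = −(0.237279)(0.996376)(310) − (0.237279)(0.085062)(-406) + (0.971442)(604) = 521.66 m.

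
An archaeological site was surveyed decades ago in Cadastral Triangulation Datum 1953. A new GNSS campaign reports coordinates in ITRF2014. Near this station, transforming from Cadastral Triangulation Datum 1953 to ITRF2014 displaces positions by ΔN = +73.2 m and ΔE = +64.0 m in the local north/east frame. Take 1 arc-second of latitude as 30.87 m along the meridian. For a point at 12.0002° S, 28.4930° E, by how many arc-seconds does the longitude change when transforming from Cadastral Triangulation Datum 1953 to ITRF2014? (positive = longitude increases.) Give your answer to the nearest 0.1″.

At latitude -12.0002°, cos φ = 0.978147.
1″ of longitude at this latitude = 30.87 × cos φ = 30.1954 m, so Δλ = 64.0 / 30.1954 = 2.120″.

Δλ = 2.1″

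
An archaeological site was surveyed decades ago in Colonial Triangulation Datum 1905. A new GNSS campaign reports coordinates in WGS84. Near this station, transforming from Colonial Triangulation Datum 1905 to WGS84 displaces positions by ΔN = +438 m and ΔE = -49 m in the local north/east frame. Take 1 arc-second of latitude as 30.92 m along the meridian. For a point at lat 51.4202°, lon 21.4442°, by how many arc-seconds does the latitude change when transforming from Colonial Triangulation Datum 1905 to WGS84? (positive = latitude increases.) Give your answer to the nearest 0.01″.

Δφ = 14.17″

1″ of latitude = 30.92 m, so Δφ = 438.0 / 30.92 = 14.166″.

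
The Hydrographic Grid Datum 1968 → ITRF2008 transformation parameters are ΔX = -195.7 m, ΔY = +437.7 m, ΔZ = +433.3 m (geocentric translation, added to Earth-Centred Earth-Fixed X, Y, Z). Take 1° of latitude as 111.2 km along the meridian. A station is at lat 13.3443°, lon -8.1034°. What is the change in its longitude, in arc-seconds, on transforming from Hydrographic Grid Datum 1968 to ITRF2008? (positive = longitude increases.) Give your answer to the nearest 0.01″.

Δλ = 13.50″

sin φ = 0.230802, cos φ = 0.973001, sin λ = -0.140960, cos λ = 0.990015.
East component: ΔE = −sin λ·ΔX + cos λ·ΔY = −(-0.140960)(-195.7) + (0.990015)(437.7) = 405.74 m.
1° of latitude spans 111200 m; at latitude φ, 1° of longitude spans that × cos φ = 108197.7 m, so Δλ = 405.74 / 108197.7 × 3600 = 13.500″.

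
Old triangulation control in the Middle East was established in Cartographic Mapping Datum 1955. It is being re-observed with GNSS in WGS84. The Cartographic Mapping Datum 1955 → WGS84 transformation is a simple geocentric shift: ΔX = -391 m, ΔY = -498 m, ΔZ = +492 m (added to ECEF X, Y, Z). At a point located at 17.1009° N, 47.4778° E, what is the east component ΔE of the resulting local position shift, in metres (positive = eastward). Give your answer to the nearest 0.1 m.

ΔE = -48.4 m

The local east axis at (φ, λ) is (−sin λ, cos λ, 0), so ΔE = −sin(47.4778°)·(-391) + cos(47.4778°)·(-498) = -48.41 m.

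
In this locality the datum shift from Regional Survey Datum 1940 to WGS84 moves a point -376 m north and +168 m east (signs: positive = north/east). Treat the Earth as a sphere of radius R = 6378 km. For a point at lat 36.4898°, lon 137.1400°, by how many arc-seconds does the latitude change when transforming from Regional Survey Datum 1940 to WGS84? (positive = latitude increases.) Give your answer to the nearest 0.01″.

On a sphere of radius R, 1 rad of latitude = R, so Δφ = ΔN / R = -376.0 / 6378000 = -5.8953e-05 rad = -12.160″.

Δφ = -12.16″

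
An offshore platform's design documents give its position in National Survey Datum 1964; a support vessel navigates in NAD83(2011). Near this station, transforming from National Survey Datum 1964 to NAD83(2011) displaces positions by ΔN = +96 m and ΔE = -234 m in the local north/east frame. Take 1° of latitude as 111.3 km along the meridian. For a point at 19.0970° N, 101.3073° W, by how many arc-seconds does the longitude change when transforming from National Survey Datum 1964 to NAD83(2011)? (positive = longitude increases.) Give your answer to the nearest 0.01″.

Δλ = -8.01″

At latitude 19.0970°, cos φ = 0.944966.
1° of longitude at this latitude = 111.3 × cos φ = 105.17 km, so Δλ = -234.0 / 105174.7 = -0.0022249° = -8.010″.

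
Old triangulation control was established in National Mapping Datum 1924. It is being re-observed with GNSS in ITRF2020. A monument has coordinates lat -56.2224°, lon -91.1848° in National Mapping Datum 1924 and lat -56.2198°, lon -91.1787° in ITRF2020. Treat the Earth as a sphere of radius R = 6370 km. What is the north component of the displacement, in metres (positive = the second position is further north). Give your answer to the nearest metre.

Δφ = -56.2198° − -56.2224° = +0.0026°; Δλ = -91.1787° − -91.1848° = +0.0061°.
1° along a meridian = πR/180 = 111177 m.
ΔN = Δφ × 111177 = 289.1 m; ΔE = Δλ × 111177 × cos(-56.2224°) = +0.0061 × 111177 × 0.555971 = 377.0 m.

ΔN = 289 m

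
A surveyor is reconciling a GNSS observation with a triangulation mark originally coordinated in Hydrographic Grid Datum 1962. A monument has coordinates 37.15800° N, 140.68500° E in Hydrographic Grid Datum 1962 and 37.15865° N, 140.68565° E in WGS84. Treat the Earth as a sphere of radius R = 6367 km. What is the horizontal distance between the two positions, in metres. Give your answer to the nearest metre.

Δφ = 37.15865° − 37.15800° = +0.00065°; Δλ = 140.68565° − 140.68500° = +0.00065°.
1° along a meridian = πR/180 = 111125 m.
ΔN = Δφ × 111125 = 72.2 m; ΔE = Δλ × 111125 × cos(37.15800°) = +0.00065 × 111125 × 0.796973 = 57.6 m.
Distance = √(ΔE² + ΔN²) = √(57.6² + 72.2²) = 92.4 m.

92 m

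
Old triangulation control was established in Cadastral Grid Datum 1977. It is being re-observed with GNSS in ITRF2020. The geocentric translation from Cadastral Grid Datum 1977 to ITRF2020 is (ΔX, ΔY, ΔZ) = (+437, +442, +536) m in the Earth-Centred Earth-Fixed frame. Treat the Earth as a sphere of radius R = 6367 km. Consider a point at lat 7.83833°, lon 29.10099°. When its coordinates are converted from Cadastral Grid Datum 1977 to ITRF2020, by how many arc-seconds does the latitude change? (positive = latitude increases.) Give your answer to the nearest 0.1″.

sin φ = 0.136378, cos φ = 0.990657, sin λ = 0.486350, cos λ = 0.873764.
North component: ΔN = −sin φ cos λ·ΔX − sin φ sin λ·ΔY + cos φ·ΔZ = −(0.136378)(0.873764)(437) − (0.136378)(0.486350)(442) + (0.990657)(536) = 449.60 m.
1° of latitude spans πR/180 = 111125 m, so Δφ = 449.60 / 111125 × 3600 = 14.565″.

Δφ = 14.6″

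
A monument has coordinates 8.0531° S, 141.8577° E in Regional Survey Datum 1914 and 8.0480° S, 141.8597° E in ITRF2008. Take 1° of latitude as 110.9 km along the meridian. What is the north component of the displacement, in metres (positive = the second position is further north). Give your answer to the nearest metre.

ΔN = 566 m

Δφ = -8.0480° − -8.0531° = +0.0051°; Δλ = 141.8597° − 141.8577° = +0.0020°.
ΔN = Δφ × 110900 = 565.6 m; ΔE = Δλ × 110900 × cos(-8.0531°) = +0.0020 × 110900 × 0.990139 = 219.6 m.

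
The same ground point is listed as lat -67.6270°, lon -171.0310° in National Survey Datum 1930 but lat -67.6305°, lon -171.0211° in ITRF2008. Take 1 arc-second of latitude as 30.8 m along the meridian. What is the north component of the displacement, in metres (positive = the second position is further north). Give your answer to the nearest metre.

Δφ = -67.6305° − -67.6270° = -0.0035°; Δλ = -171.0211° − -171.0310° = +0.0099°.
1° of latitude = 3600 × 30.80 = 110880 m.
ΔN = Δφ × 110880 = -388.1 m; ΔE = Δλ × 110880 × cos(-67.6270°) = +0.0099 × 110880 × 0.380635 = 417.8 m.

ΔN = -388 m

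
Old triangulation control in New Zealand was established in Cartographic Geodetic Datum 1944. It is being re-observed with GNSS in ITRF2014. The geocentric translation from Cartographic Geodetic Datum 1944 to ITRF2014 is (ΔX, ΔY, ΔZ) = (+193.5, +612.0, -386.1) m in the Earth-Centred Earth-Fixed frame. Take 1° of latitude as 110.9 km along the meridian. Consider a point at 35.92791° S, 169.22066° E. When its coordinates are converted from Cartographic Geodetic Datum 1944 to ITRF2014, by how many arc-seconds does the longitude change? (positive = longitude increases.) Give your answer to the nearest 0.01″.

Δλ = -25.55″

sin φ = -0.586767, cos φ = 0.809756, sin λ = 0.187027, cos λ = -0.982355.
East component: ΔE = −sin λ·ΔX + cos λ·ΔY = −(0.187027)(193.5) + (-0.982355)(612.0) = -637.39 m.
1° of latitude spans 110900 m; at latitude φ, 1° of longitude spans that × cos φ = 89801.9 m, so Δλ = -637.39 / 89801.9 × 3600 = -25.552″.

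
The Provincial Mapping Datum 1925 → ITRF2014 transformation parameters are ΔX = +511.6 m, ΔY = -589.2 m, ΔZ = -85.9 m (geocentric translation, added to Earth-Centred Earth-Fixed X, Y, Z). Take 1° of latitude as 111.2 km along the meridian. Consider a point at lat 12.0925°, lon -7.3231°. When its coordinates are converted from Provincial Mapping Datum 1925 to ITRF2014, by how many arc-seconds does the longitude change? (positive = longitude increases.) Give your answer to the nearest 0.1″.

Δλ = -17.2″

sin φ = 0.209491, cos φ = 0.977811, sin λ = -0.127465, cos λ = 0.991843.
East component: ΔE = −sin λ·ΔX + cos λ·ΔY = −(-0.127465)(511.6) + (0.991843)(-589.2) = -519.18 m.
1° of latitude spans 111200 m; at latitude φ, 1° of longitude spans that × cos φ = 108732.5 m, so Δλ = -519.18 / 108732.5 × 3600 = -17.190″.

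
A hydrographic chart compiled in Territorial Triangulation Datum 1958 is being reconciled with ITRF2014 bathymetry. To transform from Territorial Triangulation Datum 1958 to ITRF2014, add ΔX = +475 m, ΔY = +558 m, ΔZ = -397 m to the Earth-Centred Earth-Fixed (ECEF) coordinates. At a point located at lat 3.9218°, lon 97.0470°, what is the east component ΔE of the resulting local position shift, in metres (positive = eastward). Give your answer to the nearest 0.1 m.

ΔE = -539.9 m

The local east axis at (φ, λ) is (−sin λ, cos λ, 0), so ΔE = −sin(97.0470°)·475 + cos(97.0470°)·558 = -539.87 m.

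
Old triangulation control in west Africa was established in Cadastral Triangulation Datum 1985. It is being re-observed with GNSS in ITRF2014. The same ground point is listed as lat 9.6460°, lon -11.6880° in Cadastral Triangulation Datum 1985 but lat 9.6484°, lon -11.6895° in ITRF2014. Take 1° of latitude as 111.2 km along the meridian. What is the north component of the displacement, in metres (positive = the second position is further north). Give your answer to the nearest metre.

Δφ = 9.6484° − 9.6460° = +0.0024°; Δλ = -11.6895° − -11.6880° = -0.0015°.
ΔN = Δφ × 111200 = 266.9 m; ΔE = Δλ × 111200 × cos(9.6460°) = -0.0015 × 111200 × 0.985862 = -164.4 m.

ΔN = 267 m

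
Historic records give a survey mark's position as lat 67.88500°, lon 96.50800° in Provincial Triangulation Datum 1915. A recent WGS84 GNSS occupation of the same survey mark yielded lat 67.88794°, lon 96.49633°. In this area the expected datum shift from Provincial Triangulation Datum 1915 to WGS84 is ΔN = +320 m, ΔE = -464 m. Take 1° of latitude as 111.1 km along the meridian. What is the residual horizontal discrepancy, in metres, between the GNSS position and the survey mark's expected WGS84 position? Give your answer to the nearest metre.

25 m

Observed coordinate differences: Δφ = +0.00294°, Δλ = -0.01167°.
Converting to metres (1° lat = 111100 m, cos φ = 0.376467): observed ΔN = 326.6 m, observed ΔE = -488.1 m.
Subtracting the expected shift leaves a residual of 326.6 − (320) = 6.6 m north and -488.1 − (-464) = -24.1 m east.
Residual distance = √(6.6² + (-24.1)²) = 25.0 m.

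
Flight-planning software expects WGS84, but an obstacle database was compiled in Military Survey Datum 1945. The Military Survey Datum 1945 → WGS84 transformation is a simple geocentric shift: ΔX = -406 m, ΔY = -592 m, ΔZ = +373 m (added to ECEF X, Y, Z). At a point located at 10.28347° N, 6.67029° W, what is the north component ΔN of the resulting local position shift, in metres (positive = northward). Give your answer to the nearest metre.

At φ = 10.28347°, λ = -6.67029°: sin φ = 0.178518, cos φ = 0.983937, sin λ = -0.116156, cos λ = 0.993231.
ΔN = −sin φ cos λ·ΔX − sin φ sin λ·ΔY + cos φ·ΔZ = −(0.178518)(0.993231)(-406) − (0.178518)(-0.116156)(-592) + (0.983937)(373) = 426.72 m.

ΔN = 427 m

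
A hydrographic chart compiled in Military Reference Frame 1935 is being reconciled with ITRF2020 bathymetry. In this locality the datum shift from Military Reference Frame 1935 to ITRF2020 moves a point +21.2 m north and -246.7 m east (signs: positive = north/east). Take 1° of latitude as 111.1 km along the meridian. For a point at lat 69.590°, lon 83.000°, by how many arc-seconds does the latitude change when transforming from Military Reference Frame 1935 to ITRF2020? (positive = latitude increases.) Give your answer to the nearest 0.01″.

1° of latitude = 111.1 km, so Δφ = 21.2 / 111100 = 0.0001908° = 0.687″.

Δφ = 0.69″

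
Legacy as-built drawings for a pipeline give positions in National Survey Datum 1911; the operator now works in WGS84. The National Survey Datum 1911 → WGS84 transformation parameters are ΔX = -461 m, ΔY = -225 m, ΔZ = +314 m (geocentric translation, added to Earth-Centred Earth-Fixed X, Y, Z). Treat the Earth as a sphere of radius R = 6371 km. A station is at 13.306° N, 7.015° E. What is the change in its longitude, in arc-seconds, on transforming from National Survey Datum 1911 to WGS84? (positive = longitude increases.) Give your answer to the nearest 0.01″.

sin φ = 0.230152, cos φ = 0.973155, sin λ = 0.122129, cos λ = 0.992514.
East component: ΔE = −sin λ·ΔX + cos λ·ΔY = −(0.122129)(-461) + (0.992514)(-225) = -167.01 m.
1° of latitude spans πR/180 = 111195 m; at latitude φ, 1° of longitude spans that × cos φ = 108209.9 m, so Δλ = -167.01 / 108209.9 × 3600 = -5.556″.

Δλ = -5.56″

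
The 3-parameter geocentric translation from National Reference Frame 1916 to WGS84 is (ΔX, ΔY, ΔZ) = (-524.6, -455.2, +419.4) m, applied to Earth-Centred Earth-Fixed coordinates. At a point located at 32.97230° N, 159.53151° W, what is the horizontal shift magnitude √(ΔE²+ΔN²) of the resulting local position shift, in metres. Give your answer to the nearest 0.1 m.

243.0 m

At φ = 32.97230°, λ = -159.53151°: sin φ = 0.544234, cos φ = 0.838934, sin λ = -0.349692, cos λ = -0.936865.
ΔE = −sin λ·ΔX + cos λ·ΔY = −(-0.349692)·(-524.6) + (-0.936865)·(-455.2) = 243.01 m.
ΔN = −sin φ cos λ·ΔX − sin φ sin λ·ΔY + cos φ·ΔZ = −(0.544234)(-0.936865)(-524.6) − (0.544234)(-0.349692)(-455.2) + (0.838934)(419.4) = -2.26 m.
Horizontal magnitude = √(ΔE² + ΔN²) = √(243.01² + (-2.26)²) = 243.02 m.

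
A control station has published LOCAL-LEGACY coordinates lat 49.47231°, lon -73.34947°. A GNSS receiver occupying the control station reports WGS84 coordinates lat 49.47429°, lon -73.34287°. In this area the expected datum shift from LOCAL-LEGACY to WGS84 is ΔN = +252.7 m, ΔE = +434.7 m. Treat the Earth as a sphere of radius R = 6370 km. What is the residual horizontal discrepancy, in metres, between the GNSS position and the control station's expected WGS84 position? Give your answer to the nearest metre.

Observed coordinate differences: Δφ = +0.00198°, Δλ = +0.00660°.
Converting to metres (1° lat = 111177 m, cos φ = 0.649815): observed ΔN = 220.1 m, observed ΔE = 476.8 m.
Subtracting the expected shift leaves a residual of 220.1 − (252.7) = -32.6 m north and 476.8 − (434.7) = 42.1 m east.
Residual distance = √((-32.6)² + 42.1²) = 53.2 m.

53 m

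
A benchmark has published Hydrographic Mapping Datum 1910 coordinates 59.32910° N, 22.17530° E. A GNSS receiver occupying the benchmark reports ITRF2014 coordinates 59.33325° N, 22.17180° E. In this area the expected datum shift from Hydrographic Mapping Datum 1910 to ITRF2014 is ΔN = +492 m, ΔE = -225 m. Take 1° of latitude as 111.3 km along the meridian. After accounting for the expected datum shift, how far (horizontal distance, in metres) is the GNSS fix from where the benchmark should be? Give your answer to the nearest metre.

Observed coordinate differences: Δφ = +0.00415°, Δλ = -0.00350°.
Converting to metres (1° lat = 111300 m, cos φ = 0.510106): observed ΔN = 461.9 m, observed ΔE = -198.7 m.
Subtracting the expected shift leaves a residual of 461.9 − (492) = -30.1 m north and -198.7 − (-225) = 26.3 m east.
Residual distance = √((-30.1)² + 26.3²) = 40.0 m.

40 m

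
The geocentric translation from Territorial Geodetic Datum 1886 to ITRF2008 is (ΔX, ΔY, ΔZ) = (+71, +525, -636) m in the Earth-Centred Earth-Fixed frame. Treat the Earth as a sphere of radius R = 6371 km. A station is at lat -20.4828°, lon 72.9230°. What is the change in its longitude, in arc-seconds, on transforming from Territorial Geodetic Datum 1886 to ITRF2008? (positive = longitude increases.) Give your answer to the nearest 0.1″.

Δλ = 3.0″

sin φ = -0.349926, cos φ = 0.936777, sin λ = 0.955911, cos λ = 0.293657.
East component: ΔE = −sin λ·ΔX + cos λ·ΔY = −(0.955911)(71) + (0.293657)(525) = 86.30 m.
1° of latitude spans πR/180 = 111195 m; at latitude φ, 1° of longitude spans that × cos φ = 104164.9 m, so Δλ = 86.30 / 104164.9 × 3600 = 2.983″.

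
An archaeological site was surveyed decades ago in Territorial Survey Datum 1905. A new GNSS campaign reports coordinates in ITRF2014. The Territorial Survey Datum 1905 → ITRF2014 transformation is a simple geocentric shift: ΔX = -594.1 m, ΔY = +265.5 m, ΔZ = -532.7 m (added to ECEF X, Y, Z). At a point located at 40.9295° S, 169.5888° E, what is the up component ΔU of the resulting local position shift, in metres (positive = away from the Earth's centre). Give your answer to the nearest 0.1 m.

ΔU = 826.7 m

The local up (radial) axis is (cos φ cos λ, cos φ sin λ, sin φ), giving ΔU = 441.462 + 36.249 + 348.988 = 826.70 m.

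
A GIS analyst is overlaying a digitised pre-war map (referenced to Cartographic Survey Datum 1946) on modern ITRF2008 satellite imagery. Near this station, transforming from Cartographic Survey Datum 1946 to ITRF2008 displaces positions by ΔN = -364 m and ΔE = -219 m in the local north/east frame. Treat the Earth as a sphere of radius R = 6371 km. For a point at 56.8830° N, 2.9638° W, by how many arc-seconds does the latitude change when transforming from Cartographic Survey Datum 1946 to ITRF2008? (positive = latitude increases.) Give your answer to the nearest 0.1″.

On a sphere of radius R, 1 rad of latitude = R, so Δφ = ΔN / R = -364.0 / 6371000 = -5.7134e-05 rad = -11.785″.

Δφ = -11.8″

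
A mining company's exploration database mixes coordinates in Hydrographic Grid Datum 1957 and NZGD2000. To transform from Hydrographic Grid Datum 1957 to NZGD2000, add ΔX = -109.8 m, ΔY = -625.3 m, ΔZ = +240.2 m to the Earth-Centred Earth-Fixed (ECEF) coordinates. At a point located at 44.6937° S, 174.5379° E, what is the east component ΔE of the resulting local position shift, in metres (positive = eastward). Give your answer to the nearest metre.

ΔE = 633 m

At φ = -44.6937°, λ = 174.5379°: sin φ = -0.703317, cos φ = 0.710877, sin λ = 0.095187, cos λ = -0.995459.
ΔE = −sin λ·ΔX + cos λ·ΔY = −(0.095187)·(-109.8) + (-0.995459)·(-625.3) = 632.91 m.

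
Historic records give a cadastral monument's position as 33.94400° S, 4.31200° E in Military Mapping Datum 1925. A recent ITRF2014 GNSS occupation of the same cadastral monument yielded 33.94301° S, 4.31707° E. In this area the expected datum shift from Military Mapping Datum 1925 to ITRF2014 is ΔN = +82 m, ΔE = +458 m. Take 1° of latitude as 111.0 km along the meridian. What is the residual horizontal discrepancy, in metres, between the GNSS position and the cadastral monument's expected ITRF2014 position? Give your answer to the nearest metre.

Observed coordinate differences: Δφ = +0.00099°, Δλ = +0.00507°.
Converting to metres (1° lat = 111000 m, cos φ = 0.829584): observed ΔN = 109.9 m, observed ΔE = 466.9 m.
Subtracting the expected shift leaves a residual of 109.9 − (82) = 27.9 m north and 466.9 − (458) = 8.9 m east.
Residual distance = √(27.9² + 8.9²) = 29.3 m.

29 m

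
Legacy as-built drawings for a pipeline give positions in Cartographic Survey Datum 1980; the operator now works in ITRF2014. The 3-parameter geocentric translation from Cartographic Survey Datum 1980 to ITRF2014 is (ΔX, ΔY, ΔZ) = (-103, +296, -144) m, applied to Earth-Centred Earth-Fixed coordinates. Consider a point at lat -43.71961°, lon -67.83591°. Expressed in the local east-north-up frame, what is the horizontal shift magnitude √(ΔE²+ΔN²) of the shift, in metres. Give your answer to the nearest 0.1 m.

320.8 m

At φ = -43.71961°, λ = -67.83591°: sin φ = -0.691130, cos φ = 0.722731, sin λ = -0.926107, cos λ = 0.377260.
ΔE = −sin λ·ΔX + cos λ·ΔY = −(-0.926107)·(-103) + (0.377260)·(296) = 16.28 m.
ΔN = −sin φ cos λ·ΔX − sin φ sin λ·ΔY + cos φ·ΔZ = −(-0.691130)(0.377260)(-103) − (-0.691130)(-0.926107)(296) + (0.722731)(-144) = -320.39 m.
Horizontal magnitude = √(ΔE² + ΔN²) = √(16.28² + (-320.39)²) = 320.80 m.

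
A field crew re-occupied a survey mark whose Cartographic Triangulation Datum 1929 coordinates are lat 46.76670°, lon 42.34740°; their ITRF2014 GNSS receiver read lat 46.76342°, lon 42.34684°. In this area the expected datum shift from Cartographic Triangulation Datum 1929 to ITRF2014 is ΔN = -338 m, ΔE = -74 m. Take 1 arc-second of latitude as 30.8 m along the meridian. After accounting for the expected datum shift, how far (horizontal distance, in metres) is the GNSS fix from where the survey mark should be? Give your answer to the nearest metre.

41 m

Observed coordinate differences: Δφ = -0.00328°, Δλ = -0.00056°.
Converting to metres (1° lat = 110880 m, cos φ = 0.684971): observed ΔN = -363.7 m, observed ΔE = -42.5 m.
Subtracting the expected shift leaves a residual of -363.7 − (-338) = -25.7 m north and -42.5 − (-74) = 31.5 m east.
Residual distance = √((-25.7)² + 31.5²) = 40.6 m.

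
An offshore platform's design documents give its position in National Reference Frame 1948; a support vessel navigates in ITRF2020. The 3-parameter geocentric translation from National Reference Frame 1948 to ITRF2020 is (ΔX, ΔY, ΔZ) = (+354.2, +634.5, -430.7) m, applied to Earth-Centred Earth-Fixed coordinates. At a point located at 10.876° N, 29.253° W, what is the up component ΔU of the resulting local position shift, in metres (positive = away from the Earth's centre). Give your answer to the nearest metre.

At φ = 10.876°, λ = -29.253°: sin φ = 0.188684, cos φ = 0.982038, sin λ = -0.488667, cos λ = 0.872470.
ΔU = cos φ cos λ·ΔX + cos φ sin λ·ΔY + sin φ·ΔZ = (0.982038)(0.872470)(354.2) + (0.982038)(-0.488667)(634.5) + (0.188684)(-430.7) = -82.28 m.

ΔU = -82 m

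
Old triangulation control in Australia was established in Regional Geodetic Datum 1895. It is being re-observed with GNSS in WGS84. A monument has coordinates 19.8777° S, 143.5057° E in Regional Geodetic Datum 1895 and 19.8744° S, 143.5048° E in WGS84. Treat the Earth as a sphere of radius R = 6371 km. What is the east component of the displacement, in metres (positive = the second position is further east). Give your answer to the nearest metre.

ΔE = -94 m

Δφ = -19.8744° − -19.8777° = +0.0033°; Δλ = 143.5048° − 143.5057° = -0.0009°.
1° along a meridian = πR/180 = 111195 m.
ΔN = Δφ × 111195 = 366.9 m; ΔE = Δλ × 111195 × cos(-19.8777°) = -0.0009 × 111195 × 0.940421 = -94.1 m.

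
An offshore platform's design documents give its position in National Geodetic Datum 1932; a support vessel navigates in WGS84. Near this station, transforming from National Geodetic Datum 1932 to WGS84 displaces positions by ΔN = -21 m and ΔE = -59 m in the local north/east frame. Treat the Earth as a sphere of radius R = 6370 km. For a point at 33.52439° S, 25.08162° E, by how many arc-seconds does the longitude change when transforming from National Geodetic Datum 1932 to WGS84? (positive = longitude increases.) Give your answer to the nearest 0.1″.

Δλ = -2.3″

At latitude -33.52439°, cos φ = 0.833651.
One radian of longitude at latitude φ spans R cos φ, so Δλ = ΔE / (R cos φ) = -59.0 / (6370000 × 0.833651) = -1.1110e-05 rad = -2.292″.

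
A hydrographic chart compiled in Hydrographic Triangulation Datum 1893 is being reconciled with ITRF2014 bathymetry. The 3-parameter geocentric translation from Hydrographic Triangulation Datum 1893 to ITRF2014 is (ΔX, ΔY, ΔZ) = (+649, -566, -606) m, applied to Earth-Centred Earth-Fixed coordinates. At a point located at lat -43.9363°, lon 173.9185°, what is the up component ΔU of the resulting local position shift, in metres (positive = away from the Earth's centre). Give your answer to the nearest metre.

ΔU = -87 m

At φ = -43.9363°, λ = 173.9185°: sin φ = -0.693858, cos φ = 0.720112, sin λ = 0.105943, cos λ = -0.994372.
ΔU = cos φ cos λ·ΔX + cos φ sin λ·ΔY + sin φ·ΔZ = (0.720112)(-0.994372)(649) + (0.720112)(0.105943)(-566) + (-0.693858)(-606) = -87.42 m.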